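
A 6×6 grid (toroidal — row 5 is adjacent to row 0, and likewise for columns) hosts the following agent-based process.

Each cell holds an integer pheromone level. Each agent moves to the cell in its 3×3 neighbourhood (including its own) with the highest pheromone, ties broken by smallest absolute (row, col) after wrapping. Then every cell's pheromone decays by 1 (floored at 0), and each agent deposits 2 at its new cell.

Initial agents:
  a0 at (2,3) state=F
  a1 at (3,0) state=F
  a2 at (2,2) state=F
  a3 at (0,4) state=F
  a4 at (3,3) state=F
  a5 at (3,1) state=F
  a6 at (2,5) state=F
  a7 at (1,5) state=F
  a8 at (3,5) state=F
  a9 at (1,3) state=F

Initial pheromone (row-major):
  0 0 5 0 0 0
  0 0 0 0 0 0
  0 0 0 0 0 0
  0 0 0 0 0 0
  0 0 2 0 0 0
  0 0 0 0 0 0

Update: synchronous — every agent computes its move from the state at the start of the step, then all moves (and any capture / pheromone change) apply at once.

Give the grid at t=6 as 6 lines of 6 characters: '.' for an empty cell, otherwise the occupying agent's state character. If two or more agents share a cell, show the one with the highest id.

t=1: a0@(1,2) a1@(2,0) a2@(1,1) a3@(0,3) a4@(4,2) a5@(4,2) a6@(1,0) a7@(0,0) a8@(2,0) a9@(0,2) | pheromone: 2 0 6 2 0 0 / 2 2 2 0 0 0 / 4 0 0 0 0 0 / 0 0 0 0 0 0 / 0 0 5 0 0 0 / 0 0 0 0 0 0
t=2: a0@(0,2) a1@(2,0) a2@(0,2) a3@(0,2) a4@(4,2) a5@(4,2) a6@(2,0) a7@(0,0) a8@(2,0) a9@(0,2) | pheromone: 3 0 13 1 0 0 / 1 1 1 0 0 0 / 9 0 0 0 0 0 / 0 0 0 0 0 0 / 0 0 8 0 0 0 / 0 0 0 0 0 0
t=3: a0@(0,2) a1@(2,0) a2@(0,2) a3@(0,2) a4@(4,2) a5@(4,2) a6@(2,0) a7@(0,0) a8@(2,0) a9@(0,2) | pheromone: 4 0 20 0 0 0 / 0 0 0 0 0 0 / 14 0 0 0 0 0 / 0 0 0 0 0 0 / 0 0 11 0 0 0 / 0 0 0 0 0 0
t=4: a0@(0,2) a1@(2,0) a2@(0,2) a3@(0,2) a4@(4,2) a5@(4,2) a6@(2,0) a7@(0,0) a8@(2,0) a9@(0,2) | pheromone: 5 0 27 0 0 0 / 0 0 0 0 0 0 / 19 0 0 0 0 0 / 0 0 0 0 0 0 / 0 0 14 0 0 0 / 0 0 0 0 0 0
t=5: a0@(0,2) a1@(2,0) a2@(0,2) a3@(0,2) a4@(4,2) a5@(4,2) a6@(2,0) a7@(0,0) a8@(2,0) a9@(0,2) | pheromone: 6 0 34 0 0 0 / 0 0 0 0 0 0 / 24 0 0 0 0 0 / 0 0 0 0 0 0 / 0 0 17 0 0 0 / 0 0 0 0 0 0
t=6: a0@(0,2) a1@(2,0) a2@(0,2) a3@(0,2) a4@(4,2) a5@(4,2) a6@(2,0) a7@(0,0) a8@(2,0) a9@(0,2) | pheromone: 7 0 41 0 0 0 / 0 0 0 0 0 0 / 29 0 0 0 0 0 / 0 0 0 0 0 0 / 0 0 20 0 0 0 / 0 0 0 0 0 0

F.F...
......
F.....
......
..F...
......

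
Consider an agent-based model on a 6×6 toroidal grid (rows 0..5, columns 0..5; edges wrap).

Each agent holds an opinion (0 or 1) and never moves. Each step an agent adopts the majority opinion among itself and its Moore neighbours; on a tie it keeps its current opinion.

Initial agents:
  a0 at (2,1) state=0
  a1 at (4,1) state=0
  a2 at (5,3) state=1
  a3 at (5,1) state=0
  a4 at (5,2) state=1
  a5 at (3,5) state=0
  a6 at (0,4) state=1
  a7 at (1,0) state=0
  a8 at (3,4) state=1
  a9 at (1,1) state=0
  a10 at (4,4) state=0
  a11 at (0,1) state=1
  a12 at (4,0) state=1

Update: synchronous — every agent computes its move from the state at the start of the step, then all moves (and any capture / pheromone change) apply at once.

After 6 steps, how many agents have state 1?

t=1: a0@(2,1):0 a1@(4,1):0 a2@(5,3):1 a3@(5,1):1 a4@(5,2):1 a5@(3,5):0 a6@(0,4):1 a7@(1,0):0 a8@(3,4):0 a9@(1,1):0 a10@(4,4):0 a11@(0,1):0 a12@(4,0):0
t=2: a0@(2,1):0 a1@(4,1):0 a2@(5,3):1 a3@(5,1):0 a4@(5,2):1 a5@(3,5):0 a6@(0,4):1 a7@(1,0):0 a8@(3,4):0 a9@(1,1):0 a10@(4,4):0 a11@(0,1):0 a12@(4,0):0
t=3: a0@(2,1):0 a1@(4,1):0 a2@(5,3):1 a3@(5,1):0 a4@(5,2):0 a5@(3,5):0 a6@(0,4):1 a7@(1,0):0 a8@(3,4):0 a9@(1,1):0 a10@(4,4):0 a11@(0,1):0 a12@(4,0):0
t=4: (unchanged — steady state)

2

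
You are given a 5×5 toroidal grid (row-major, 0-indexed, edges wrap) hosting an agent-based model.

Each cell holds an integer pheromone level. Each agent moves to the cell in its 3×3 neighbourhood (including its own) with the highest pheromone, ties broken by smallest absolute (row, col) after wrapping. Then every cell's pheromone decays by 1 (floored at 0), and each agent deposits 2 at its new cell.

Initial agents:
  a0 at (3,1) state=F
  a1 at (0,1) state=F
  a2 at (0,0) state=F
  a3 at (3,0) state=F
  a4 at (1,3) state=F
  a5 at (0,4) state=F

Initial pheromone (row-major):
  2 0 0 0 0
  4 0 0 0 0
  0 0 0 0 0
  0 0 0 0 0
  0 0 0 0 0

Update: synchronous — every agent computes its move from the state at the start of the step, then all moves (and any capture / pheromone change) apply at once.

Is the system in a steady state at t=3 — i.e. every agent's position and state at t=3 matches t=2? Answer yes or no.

yes

t=1: a0@(2,0) a1@(1,0) a2@(1,0) a3@(2,0) a4@(0,2) a5@(1,0) | pheromone: 1 0 2 0 0 / 9 0 0 0 0 / 4 0 0 0 0 / 0 0 0 0 0 / 0 0 0 0 0
t=2: a0@(1,0) a1@(1,0) a2@(1,0) a3@(1,0) a4@(0,2) a5@(1,0) | pheromone: 0 0 3 0 0 / 18 0 0 0 0 / 3 0 0 0 0 / 0 0 0 0 0 / 0 0 0 0 0
t=3: a0@(1,0) a1@(1,0) a2@(1,0) a3@(1,0) a4@(0,2) a5@(1,0) | pheromone: 0 0 4 0 0 / 27 0 0 0 0 / 2 0 0 0 0 / 0 0 0 0 0 / 0 0 0 0 0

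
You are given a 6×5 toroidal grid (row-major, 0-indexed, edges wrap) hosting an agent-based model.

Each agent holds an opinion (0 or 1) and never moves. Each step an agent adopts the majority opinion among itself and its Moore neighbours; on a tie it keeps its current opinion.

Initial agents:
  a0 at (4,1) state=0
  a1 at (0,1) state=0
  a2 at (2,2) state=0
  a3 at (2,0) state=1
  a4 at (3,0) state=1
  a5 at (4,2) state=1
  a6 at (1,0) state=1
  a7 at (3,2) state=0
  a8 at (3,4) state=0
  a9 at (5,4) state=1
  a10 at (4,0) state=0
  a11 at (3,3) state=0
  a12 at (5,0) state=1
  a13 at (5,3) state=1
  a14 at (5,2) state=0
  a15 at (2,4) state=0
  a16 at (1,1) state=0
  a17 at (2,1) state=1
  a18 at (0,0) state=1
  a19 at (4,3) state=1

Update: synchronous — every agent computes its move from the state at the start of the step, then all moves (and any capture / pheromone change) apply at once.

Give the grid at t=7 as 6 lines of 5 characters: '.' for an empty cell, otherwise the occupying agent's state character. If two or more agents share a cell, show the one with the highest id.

11...
11...
110.0
0.000
0000.
1.001

t=1: a0@(4,1):0 a1@(0,1):0 a2@(2,2):0 a3@(2,0):1 a4@(3,0):0 a5@(4,2):0 a6@(1,0):1 a7@(3,2):0 a8@(3,4):0 a9@(5,4):1 a10@(4,0):0 a11@(3,3):0 a12@(5,0):1 a13@(5,3):1 a14@(5,2):0 a15@(2,4):0 a16@(1,1):1 a17@(2,1):1 a18@(0,0):1 a19@(4,3):1
t=2: a0@(4,1):0 a1@(0,1):1 a2@(2,2):0 a3@(2,0):1 a4@(3,0):0 a5@(4,2):0 a6@(1,0):1 a7@(3,2):0 a8@(3,4):0 a9@(5,4):1 a10@(4,0):0 a11@(3,3):0 a12@(5,0):1 a13@(5,3):1 a14@(5,2):0 a15@(2,4):0 a16@(1,1):1 a17@(2,1):1 a18@(0,0):1 a19@(4,3):0
t=3: a0@(4,1):0 a1@(0,1):1 a2@(2,2):0 a3@(2,0):1 a4@(3,0):0 a5@(4,2):0 a6@(1,0):1 a7@(3,2):0 a8@(3,4):0 a9@(5,4):1 a10@(4,0):0 a11@(3,3):0 a12@(5,0):1 a13@(5,3):0 a14@(5,2):0 a15@(2,4):0 a16@(1,1):1 a17@(2,1):1 a18@(0,0):1 a19@(4,3):0
t=4: (unchanged — steady state)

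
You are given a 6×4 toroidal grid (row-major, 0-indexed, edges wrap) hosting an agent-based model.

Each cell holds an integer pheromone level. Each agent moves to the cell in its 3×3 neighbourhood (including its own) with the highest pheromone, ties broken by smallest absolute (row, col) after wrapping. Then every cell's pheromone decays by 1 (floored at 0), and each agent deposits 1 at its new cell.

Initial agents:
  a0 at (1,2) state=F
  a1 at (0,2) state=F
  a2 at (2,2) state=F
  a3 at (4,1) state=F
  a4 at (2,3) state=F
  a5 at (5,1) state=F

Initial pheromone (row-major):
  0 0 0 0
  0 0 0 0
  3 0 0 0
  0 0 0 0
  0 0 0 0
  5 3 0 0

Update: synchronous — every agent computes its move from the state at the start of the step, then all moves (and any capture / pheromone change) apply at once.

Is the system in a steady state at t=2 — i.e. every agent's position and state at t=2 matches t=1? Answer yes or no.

no

t=1: a0@(0,1) a1@(5,1) a2@(1,1) a3@(5,0) a4@(2,0) a5@(5,0) | pheromone: 0 1 0 0 / 0 1 0 0 / 3 0 0 0 / 0 0 0 0 / 0 0 0 0 / 6 3 0 0
t=2: a0@(5,0) a1@(5,0) a2@(2,0) a3@(5,0) a4@(2,0) a5@(5,0) | pheromone: 0 0 0 0 / 0 0 0 0 / 4 0 0 0 / 0 0 0 0 / 0 0 0 0 / 9 2 0 0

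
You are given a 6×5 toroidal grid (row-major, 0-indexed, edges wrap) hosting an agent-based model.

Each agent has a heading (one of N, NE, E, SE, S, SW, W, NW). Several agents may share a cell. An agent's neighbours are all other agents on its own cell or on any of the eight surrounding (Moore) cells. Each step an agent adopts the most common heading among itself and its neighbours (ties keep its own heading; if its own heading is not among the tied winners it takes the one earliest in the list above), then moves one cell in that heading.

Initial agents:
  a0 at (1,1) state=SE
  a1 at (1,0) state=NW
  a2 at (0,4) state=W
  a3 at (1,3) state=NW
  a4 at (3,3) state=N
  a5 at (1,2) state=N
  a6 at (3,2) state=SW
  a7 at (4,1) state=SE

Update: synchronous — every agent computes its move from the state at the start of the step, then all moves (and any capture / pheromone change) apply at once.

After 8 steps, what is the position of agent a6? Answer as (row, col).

(5, 4)

t=1: a0@(2,2):SE a1@(0,4):NW a2@(5,3):NW a3@(0,2):NW a4@(2,3):N a5@(0,2):N a6@(4,1):SW a7@(5,2):SE
t=2: a0@(3,3):SE a1@(5,3):NW a2@(4,2):NW a3@(5,1):NW a4@(1,3):N a5@(5,1):NW a6@(5,0):SW a7@(4,1):NW
t=3: a0@(4,4):SE a1@(4,2):NW a2@(3,1):NW a3@(4,0):NW a4@(0,3):N a5@(4,0):NW a6@(4,4):NW a7@(3,0):NW
t=4: a0@(3,3):NW a1@(3,1):NW a2@(2,0):NW a3@(3,4):NW a4@(5,3):N a5@(3,4):NW a6@(3,3):NW a7@(2,4):NW
t=5: a0@(2,2):NW a1@(2,0):NW a2@(1,4):NW a3@(2,3):NW a4@(4,3):N a5@(2,3):NW a6@(2,2):NW a7@(1,3):NW
t=6: a0@(1,1):NW a1@(1,4):NW a2@(0,3):NW a3@(1,2):NW a4@(3,3):N a5@(1,2):NW a6@(1,1):NW a7@(0,2):NW
t=7: a0@(0,0):NW a1@(0,3):NW a2@(5,2):NW a3@(0,1):NW a4@(2,3):N a5@(0,1):NW a6@(0,0):NW a7@(5,1):NW
t=8: a0@(5,4):NW a1@(5,2):NW a2@(4,1):NW a3@(5,0):NW a4@(1,3):N a5@(5,0):NW a6@(5,4):NW a7@(4,0):NW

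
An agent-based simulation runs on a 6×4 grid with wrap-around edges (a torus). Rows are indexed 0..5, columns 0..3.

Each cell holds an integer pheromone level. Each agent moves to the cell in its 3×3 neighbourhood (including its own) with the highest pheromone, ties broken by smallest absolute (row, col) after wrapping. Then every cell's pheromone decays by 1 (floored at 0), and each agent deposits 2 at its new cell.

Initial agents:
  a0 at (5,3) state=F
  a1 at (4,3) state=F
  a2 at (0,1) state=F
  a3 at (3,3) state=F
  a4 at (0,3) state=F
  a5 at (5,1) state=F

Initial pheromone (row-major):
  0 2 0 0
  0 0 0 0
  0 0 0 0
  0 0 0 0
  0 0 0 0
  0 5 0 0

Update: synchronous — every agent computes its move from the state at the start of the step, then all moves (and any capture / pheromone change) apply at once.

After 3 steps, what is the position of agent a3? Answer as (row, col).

(2, 0)

t=1: a0@(0,0) a1@(3,0) a2@(5,1) a3@(2,0) a4@(0,0) a5@(5,1) | pheromone: 4 1 0 0 / 0 0 0 0 / 2 0 0 0 / 2 0 0 0 / 0 0 0 0 / 0 8 0 0
t=2: a0@(5,1) a1@(2,0) a2@(5,1) a3@(2,0) a4@(5,1) a5@(5,1) | pheromone: 3 0 0 0 / 0 0 0 0 / 5 0 0 0 / 1 0 0 0 / 0 0 0 0 / 0 15 0 0
t=3: a0@(5,1) a1@(2,0) a2@(5,1) a3@(2,0) a4@(5,1) a5@(5,1) | pheromone: 2 0 0 0 / 0 0 0 0 / 8 0 0 0 / 0 0 0 0 / 0 0 0 0 / 0 22 0 0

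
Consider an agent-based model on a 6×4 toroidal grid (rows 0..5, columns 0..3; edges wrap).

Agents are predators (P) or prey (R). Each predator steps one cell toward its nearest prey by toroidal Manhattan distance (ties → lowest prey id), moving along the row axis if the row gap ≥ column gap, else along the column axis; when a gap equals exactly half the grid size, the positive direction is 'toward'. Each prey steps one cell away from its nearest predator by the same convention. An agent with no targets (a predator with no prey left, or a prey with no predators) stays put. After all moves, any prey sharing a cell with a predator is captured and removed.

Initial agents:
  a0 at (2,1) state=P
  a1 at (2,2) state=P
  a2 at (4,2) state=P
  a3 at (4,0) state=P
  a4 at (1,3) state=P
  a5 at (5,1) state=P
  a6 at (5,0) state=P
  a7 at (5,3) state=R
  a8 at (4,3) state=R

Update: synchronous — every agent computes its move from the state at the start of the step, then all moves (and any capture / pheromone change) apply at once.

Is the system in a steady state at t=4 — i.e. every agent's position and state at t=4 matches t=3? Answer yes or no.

t=1: a0@(3,1):P a1@(3,2):P a2@(4,3):P a3@(4,3):P a4@(0,3):P a5@(5,2):P a6@(5,3):P a8@(4,0):R
t=2: a0@(4,1):P a1@(3,3):P a2@(4,0):P a3@(4,0):P a4@(5,3):P a5@(5,3):P a6@(4,3):P
t=3: (unchanged — steady state)

yes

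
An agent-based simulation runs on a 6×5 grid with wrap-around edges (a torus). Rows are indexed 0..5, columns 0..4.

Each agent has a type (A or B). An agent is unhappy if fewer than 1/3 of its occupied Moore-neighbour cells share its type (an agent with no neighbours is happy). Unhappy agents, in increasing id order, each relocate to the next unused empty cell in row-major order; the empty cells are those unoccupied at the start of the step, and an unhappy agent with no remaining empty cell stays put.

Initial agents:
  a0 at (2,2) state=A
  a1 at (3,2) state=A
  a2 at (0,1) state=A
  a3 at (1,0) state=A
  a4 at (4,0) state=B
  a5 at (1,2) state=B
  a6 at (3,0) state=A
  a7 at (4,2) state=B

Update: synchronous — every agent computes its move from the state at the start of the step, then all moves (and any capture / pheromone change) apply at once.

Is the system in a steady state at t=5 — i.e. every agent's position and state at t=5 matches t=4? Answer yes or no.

yes

t=1: a0@(2,2):A a1@(3,2):A a2@(0,1):A a3@(1,0):A a4@(0,0):B a5@(0,2):B a6@(0,3):A a7@(0,4):B
t=2: a0@(2,2):A a1@(3,2):A a2@(0,1):A a3@(1,0):A a4@(0,0):B a5@(1,1):B a6@(1,2):A a7@(0,4):B
t=3: a0@(2,2):A a1@(3,2):A a2@(0,1):A a3@(0,2):A a4@(0,0):B a5@(0,3):B a6@(1,2):A a7@(0,4):B
t=4: (unchanged — steady state)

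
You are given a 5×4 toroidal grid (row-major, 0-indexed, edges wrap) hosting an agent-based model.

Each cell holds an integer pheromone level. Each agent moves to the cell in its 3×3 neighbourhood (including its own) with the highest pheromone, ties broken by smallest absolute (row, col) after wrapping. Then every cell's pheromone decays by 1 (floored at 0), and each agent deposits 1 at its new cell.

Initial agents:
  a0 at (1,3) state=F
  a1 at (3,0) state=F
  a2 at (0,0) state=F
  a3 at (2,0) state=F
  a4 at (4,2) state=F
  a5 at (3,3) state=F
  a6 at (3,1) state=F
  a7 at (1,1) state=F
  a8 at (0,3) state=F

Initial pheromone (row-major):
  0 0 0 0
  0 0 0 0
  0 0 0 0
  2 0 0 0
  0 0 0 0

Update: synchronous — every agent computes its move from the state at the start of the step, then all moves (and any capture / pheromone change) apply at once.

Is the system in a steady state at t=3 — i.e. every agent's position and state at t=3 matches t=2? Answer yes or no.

t=1: a0@(0,0) a1@(3,0) a2@(0,0) a3@(3,0) a4@(0,1) a5@(3,0) a6@(3,0) a7@(0,0) a8@(0,0) | pheromone: 4 1 0 0 / 0 0 0 0 / 0 0 0 0 / 5 0 0 0 / 0 0 0 0
t=2: a0@(0,0) a1@(3,0) a2@(0,0) a3@(3,0) a4@(0,0) a5@(3,0) a6@(3,0) a7@(0,0) a8@(0,0) | pheromone: 8 0 0 0 / 0 0 0 0 / 0 0 0 0 / 8 0 0 0 / 0 0 0 0
t=3: a0@(0,0) a1@(3,0) a2@(0,0) a3@(3,0) a4@(0,0) a5@(3,0) a6@(3,0) a7@(0,0) a8@(0,0) | pheromone: 12 0 0 0 / 0 0 0 0 / 0 0 0 0 / 11 0 0 0 / 0 0 0 0

yes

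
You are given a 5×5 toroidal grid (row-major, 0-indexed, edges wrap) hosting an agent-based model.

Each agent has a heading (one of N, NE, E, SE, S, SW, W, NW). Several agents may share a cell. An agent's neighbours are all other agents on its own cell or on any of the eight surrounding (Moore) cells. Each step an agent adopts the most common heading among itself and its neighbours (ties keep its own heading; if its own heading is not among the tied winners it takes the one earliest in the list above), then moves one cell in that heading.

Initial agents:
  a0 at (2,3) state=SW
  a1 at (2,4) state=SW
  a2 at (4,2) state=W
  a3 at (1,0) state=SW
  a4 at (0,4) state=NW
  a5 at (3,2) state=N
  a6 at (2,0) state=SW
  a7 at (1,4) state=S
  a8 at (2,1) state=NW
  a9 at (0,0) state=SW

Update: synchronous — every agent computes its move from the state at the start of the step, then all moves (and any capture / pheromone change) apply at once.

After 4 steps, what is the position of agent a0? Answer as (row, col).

(1, 4)

t=1: a0@(3,2):SW a1@(3,3):SW a2@(4,1):W a3@(2,4):SW a4@(1,3):SW a5@(2,2):N a6@(3,4):SW a7@(2,3):SW a8@(3,0):SW a9@(1,4):SW
t=2: a0@(4,1):SW a1@(4,2):SW a2@(0,0):SW a3@(3,3):SW a4@(2,2):SW a5@(3,1):SW a6@(4,3):SW a7@(3,2):SW a8@(4,4):SW a9@(2,3):SW
t=3: a0@(0,0):SW a1@(0,1):SW a2@(1,4):SW a3@(4,2):SW a4@(3,1):SW a5@(4,0):SW a6@(0,2):SW a7@(4,1):SW a8@(0,3):SW a9@(3,2):SW
t=4: a0@(1,4):SW a1@(1,0):SW a2@(2,3):SW a3@(0,1):SW a4@(4,0):SW a5@(0,4):SW a6@(1,1):SW a7@(0,0):SW a8@(1,2):SW a9@(4,1):SW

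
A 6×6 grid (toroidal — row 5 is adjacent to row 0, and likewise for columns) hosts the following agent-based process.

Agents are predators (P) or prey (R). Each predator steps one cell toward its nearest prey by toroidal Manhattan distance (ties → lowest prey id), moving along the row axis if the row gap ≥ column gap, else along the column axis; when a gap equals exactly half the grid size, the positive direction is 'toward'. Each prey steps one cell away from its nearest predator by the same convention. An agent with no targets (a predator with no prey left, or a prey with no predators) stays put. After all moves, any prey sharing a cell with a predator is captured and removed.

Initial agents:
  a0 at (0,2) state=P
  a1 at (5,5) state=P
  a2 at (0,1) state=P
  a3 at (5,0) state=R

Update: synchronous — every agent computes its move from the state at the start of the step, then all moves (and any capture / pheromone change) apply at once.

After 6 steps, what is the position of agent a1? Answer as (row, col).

t=1: a0@(0,1):P a1@(5,0):P a2@(5,1):P
t=2: (unchanged — steady state)

(5, 0)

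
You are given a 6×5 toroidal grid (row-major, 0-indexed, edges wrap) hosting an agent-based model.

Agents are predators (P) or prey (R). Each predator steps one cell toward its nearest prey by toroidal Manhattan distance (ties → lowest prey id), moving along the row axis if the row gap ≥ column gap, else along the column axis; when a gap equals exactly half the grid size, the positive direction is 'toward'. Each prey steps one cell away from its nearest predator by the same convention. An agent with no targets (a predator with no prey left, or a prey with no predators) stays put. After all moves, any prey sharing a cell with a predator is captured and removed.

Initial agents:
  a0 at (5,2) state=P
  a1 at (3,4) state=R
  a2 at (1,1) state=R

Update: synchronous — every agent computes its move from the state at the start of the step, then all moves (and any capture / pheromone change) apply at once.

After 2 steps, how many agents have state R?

t=1: a0@(0,2):P a1@(2,4):R a2@(2,1):R
t=2: a0@(1,2):P a1@(3,4):R a2@(3,1):R

2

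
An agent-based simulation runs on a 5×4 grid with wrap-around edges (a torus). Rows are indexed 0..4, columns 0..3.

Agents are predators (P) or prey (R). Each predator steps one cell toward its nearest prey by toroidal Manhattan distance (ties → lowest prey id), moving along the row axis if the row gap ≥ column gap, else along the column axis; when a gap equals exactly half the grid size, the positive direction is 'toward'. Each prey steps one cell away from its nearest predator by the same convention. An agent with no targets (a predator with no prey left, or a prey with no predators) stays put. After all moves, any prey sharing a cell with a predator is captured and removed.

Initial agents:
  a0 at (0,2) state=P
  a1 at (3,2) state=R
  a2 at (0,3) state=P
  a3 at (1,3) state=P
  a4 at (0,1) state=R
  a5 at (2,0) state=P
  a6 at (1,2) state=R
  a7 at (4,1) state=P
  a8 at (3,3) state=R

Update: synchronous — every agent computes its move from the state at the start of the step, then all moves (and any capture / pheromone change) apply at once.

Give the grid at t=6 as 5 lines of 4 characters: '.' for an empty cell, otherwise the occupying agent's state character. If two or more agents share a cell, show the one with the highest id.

PP..
P.P.
..RR
....
....

t=1: a0@(0,1):P a1@(2,2):R a2@(0,0):P a3@(1,2):P a5@(3,0):P a6@(2,2):R a7@(0,1):P a8@(2,3):R
t=2: a0@(1,1):P a1@(3,2):R a2@(1,0):P a3@(2,2):P a5@(2,0):P a6@(3,2):R a7@(1,1):P a8@(3,3):R
t=3: a0@(2,1):P a1@(4,2):R a2@(2,0):P a3@(3,2):P a5@(3,0):P a6@(4,2):R a7@(2,1):P a8@(4,3):R
t=4: a0@(3,1):P a1@(0,2):R a2@(3,0):P a3@(4,2):P a5@(4,0):P a6@(0,2):R a7@(3,1):P a8@(0,3):R
t=5: a0@(4,1):P a1@(1,2):R a2@(4,0):P a3@(0,2):P a5@(0,0):P a6@(1,2):R a7@(4,1):P a8@(1,3):R
t=6: a0@(0,1):P a1@(2,2):R a2@(0,0):P a3@(1,2):P a5@(1,0):P a6@(2,2):R a7@(0,1):P a8@(2,3):R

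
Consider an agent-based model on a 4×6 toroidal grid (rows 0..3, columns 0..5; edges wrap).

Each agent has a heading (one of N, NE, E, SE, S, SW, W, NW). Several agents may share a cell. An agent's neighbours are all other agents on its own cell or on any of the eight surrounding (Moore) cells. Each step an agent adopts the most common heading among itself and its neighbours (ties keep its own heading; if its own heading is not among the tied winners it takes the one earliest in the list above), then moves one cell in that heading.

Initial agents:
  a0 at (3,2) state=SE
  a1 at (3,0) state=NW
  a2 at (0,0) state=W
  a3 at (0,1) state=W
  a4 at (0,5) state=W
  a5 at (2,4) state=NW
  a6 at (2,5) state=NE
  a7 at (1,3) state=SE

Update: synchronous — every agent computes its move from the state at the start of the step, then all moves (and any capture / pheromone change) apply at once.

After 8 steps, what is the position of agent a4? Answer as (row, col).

(2, 3)

t=1: a0@(0,3):SE a1@(3,5):W a2@(0,5):W a3@(0,0):W a4@(0,4):W a5@(1,3):NW a6@(1,4):NW a7@(2,4):SE
t=2: a0@(3,2):NW a1@(3,4):W a2@(0,4):W a3@(0,5):W a4@(0,3):W a5@(0,2):NW a6@(0,3):NW a7@(1,3):NW
t=3: a0@(2,1):NW a1@(3,3):W a2@(0,3):W a3@(0,4):W a4@(3,2):NW a5@(3,1):NW a6@(3,2):NW a7@(0,2):NW
t=4: a0@(1,0):NW a1@(3,2):W a2@(0,2):W a3@(0,3):W a4@(2,1):NW a5@(2,0):NW a6@(2,1):NW a7@(3,1):NW
t=5: a0@(0,5):NW a1@(3,1):W a2@(0,1):W a3@(0,2):W a4@(1,0):NW a5@(1,5):NW a6@(1,0):NW a7@(2,0):NW
t=6: a0@(3,4):NW a1@(3,0):W a2@(0,0):W a3@(0,1):W a4@(0,5):NW a5@(0,4):NW a6@(0,5):NW a7@(1,5):NW
t=7: a0@(2,3):NW a1@(3,5):W a2@(0,5):W a3@(0,0):W a4@(3,4):NW a5@(3,3):NW a6@(3,4):NW a7@(0,4):NW
t=8: a0@(1,2):NW a1@(3,4):W a2@(0,4):W a3@(0,5):W a4@(2,3):NW a5@(2,2):NW a6@(2,3):NW a7@(3,3):NW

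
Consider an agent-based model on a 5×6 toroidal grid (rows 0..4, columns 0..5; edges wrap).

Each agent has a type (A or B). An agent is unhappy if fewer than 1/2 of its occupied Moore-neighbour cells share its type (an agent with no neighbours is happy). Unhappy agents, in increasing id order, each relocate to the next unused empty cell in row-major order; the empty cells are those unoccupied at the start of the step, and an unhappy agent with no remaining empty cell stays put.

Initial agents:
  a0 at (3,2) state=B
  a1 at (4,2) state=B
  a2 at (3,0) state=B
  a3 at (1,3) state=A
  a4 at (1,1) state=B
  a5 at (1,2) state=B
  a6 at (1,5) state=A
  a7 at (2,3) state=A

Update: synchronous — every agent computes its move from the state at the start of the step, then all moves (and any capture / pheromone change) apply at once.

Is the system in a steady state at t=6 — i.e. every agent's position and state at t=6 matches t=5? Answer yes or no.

t=1: a0@(3,2):B a1@(4,2):B a2@(3,0):B a3@(1,3):A a4@(1,1):B a5@(0,0):B a6@(1,5):A a7@(0,1):A
t=2: a0@(3,2):B a1@(4,2):B a2@(3,0):B a3@(1,3):A a4@(1,1):B a5@(0,2):B a6@(0,3):A a7@(0,4):A
t=3: (unchanged — steady state)

yes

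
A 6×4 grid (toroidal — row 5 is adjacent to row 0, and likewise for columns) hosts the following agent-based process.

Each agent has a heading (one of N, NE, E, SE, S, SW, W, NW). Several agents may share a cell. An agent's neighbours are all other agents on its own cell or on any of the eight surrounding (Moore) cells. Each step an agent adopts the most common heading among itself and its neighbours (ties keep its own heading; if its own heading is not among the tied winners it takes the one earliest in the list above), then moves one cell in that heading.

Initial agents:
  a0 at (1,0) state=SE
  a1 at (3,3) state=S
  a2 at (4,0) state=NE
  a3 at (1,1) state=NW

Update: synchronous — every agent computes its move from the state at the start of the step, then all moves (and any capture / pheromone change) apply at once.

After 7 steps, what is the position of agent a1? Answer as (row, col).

t=1: a0@(2,1):SE a1@(4,3):S a2@(3,1):NE a3@(0,0):NW
t=2: a0@(3,2):SE a1@(5,3):S a2@(2,2):NE a3@(5,3):NW
t=3: a0@(4,3):SE a1@(0,3):S a2@(1,3):NE a3@(4,2):NW
t=4: a0@(5,0):SE a1@(1,3):S a2@(0,0):NE a3@(3,1):NW
t=5: a0@(0,1):SE a1@(2,3):S a2@(5,1):NE a3@(2,0):NW
t=6: a0@(1,2):SE a1@(3,3):S a2@(4,2):NE a3@(1,3):NW
t=7: a0@(2,3):SE a1@(4,3):S a2@(3,3):NE a3@(0,2):NW

(4, 3)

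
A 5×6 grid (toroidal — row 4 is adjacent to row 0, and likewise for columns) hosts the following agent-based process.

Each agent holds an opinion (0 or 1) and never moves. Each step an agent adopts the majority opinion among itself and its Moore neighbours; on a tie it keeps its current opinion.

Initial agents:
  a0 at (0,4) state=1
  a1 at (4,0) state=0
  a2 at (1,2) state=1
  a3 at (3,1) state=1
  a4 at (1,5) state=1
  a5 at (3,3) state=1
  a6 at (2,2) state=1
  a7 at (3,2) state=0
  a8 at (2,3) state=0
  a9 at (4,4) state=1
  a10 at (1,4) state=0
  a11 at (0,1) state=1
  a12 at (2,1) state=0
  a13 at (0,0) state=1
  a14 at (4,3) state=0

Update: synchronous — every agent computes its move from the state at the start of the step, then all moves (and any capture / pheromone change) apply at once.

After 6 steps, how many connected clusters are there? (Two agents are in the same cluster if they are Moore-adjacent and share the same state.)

t=1: a0@(0,4):1 a1@(4,0):1 a2@(1,2):1 a3@(3,1):0 a4@(1,5):1 a5@(3,3):1 a6@(2,2):1 a7@(3,2):0 a8@(2,3):0 a9@(4,4):1 a10@(1,4):0 a11@(0,1):1 a12@(2,1):1 a13@(0,0):1 a14@(4,3):1
t=2: a0@(0,4):1 a1@(4,0):1 a2@(1,2):1 a3@(3,1):1 a4@(1,5):1 a5@(3,3):1 a6@(2,2):1 a7@(3,2):1 a8@(2,3):0 a9@(4,4):1 a10@(1,4):0 a11@(0,1):1 a12@(2,1):1 a13@(0,0):1 a14@(4,3):1
t=3: a0@(0,4):1 a1@(4,0):1 a2@(1,2):1 a3@(3,1):1 a4@(1,5):1 a5@(3,3):1 a6@(2,2):1 a7@(3,2):1 a8@(2,3):1 a9@(4,4):1 a10@(1,4):0 a11@(0,1):1 a12@(2,1):1 a13@(0,0):1 a14@(4,3):1
t=4: a0@(0,4):1 a1@(4,0):1 a2@(1,2):1 a3@(3,1):1 a4@(1,5):1 a5@(3,3):1 a6@(2,2):1 a7@(3,2):1 a8@(2,3):1 a9@(4,4):1 a10@(1,4):1 a11@(0,1):1 a12@(2,1):1 a13@(0,0):1 a14@(4,3):1
t=5: (unchanged — steady state)

1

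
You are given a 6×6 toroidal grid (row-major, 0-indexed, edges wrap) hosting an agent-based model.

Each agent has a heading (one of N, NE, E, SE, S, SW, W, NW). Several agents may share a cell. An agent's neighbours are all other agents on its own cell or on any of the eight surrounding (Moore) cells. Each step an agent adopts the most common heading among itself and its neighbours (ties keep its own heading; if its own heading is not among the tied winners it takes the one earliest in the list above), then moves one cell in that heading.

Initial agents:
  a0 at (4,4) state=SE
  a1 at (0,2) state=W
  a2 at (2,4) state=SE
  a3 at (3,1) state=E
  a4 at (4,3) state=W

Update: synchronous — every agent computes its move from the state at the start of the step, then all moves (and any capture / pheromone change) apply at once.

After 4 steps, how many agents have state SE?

2

t=1: a0@(5,5):SE a1@(0,1):W a2@(3,5):SE a3@(3,2):E a4@(4,2):W
t=2: a0@(0,0):SE a1@(0,0):W a2@(4,0):SE a3@(3,3):E a4@(4,1):W
t=3: a0@(1,1):SE a1@(0,5):W a2@(5,1):SE a3@(3,4):E a4@(4,0):W
t=4: a0@(2,2):SE a1@(0,4):W a2@(0,2):SE a3@(3,5):E a4@(4,5):W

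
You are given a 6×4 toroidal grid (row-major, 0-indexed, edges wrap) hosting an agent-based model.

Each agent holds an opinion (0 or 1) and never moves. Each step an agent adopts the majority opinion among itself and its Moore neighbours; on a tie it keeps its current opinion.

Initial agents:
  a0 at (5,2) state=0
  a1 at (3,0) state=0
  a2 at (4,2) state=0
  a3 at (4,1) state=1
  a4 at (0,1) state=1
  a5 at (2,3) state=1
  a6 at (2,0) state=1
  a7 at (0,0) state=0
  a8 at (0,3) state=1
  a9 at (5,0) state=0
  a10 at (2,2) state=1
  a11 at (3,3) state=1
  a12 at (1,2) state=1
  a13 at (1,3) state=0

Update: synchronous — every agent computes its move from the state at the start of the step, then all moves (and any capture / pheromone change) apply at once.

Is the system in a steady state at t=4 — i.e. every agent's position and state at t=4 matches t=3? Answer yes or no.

no

t=1: a0@(5,2):1 a1@(3,0):1 a2@(4,2):0 a3@(4,1):0 a4@(0,1):0 a5@(2,3):1 a6@(2,0):1 a7@(0,0):0 a8@(0,3):0 a9@(5,0):1 a10@(2,2):1 a11@(3,3):1 a12@(1,2):1 a13@(1,3):1
t=2: a0@(5,2):0 a1@(3,0):1 a2@(4,2):0 a3@(4,1):1 a4@(0,1):1 a5@(2,3):1 a6@(2,0):1 a7@(0,0):0 a8@(0,3):1 a9@(5,0):0 a10@(2,2):1 a11@(3,3):1 a12@(1,2):1 a13@(1,3):1
t=3: a0@(5,2):1 a1@(3,0):1 a2@(4,2):0 a3@(4,1):0 a4@(0,1):0 a5@(2,3):1 a6@(2,0):1 a7@(0,0):1 a8@(0,3):1 a9@(5,0):1 a10@(2,2):1 a11@(3,3):1 a12@(1,2):1 a13@(1,3):1
t=4: a0@(5,2):0 a1@(3,0):1 a2@(4,2):0 a3@(4,1):1 a4@(0,1):1 a5@(2,3):1 a6@(2,0):1 a7@(0,0):1 a8@(0,3):1 a9@(5,0):1 a10@(2,2):1 a11@(3,3):1 a12@(1,2):1 a13@(1,3):1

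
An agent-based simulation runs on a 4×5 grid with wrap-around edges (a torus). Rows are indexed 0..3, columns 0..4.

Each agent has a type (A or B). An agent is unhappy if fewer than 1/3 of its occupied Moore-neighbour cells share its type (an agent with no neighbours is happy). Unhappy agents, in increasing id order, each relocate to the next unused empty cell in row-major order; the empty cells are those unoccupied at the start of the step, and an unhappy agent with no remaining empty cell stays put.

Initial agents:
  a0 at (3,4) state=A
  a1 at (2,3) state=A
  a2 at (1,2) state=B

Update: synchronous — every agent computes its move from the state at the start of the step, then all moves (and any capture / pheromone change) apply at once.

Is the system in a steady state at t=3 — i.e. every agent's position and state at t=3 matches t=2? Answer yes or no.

yes

t=1: a0@(3,4):A a1@(2,3):A a2@(0,0):B
t=2: a0@(3,4):A a1@(2,3):A a2@(0,1):B
t=3: (unchanged — steady state)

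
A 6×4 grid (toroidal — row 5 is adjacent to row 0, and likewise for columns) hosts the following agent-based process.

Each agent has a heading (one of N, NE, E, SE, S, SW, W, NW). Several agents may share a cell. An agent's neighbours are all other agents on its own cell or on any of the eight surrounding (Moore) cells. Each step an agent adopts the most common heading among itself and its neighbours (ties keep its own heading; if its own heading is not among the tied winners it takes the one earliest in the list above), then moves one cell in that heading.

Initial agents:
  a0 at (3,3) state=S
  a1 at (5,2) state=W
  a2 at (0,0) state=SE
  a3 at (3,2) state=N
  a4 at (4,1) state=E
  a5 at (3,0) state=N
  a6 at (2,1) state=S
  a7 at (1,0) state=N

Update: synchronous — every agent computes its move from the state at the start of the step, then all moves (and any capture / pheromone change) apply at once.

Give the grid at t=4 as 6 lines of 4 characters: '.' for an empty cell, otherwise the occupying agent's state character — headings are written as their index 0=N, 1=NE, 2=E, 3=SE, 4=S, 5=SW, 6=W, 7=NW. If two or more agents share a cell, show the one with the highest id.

t=1: a0@(2,3):N a1@(5,1):W a2@(1,1):SE a3@(4,2):S a4@(3,1):N a5@(4,0):S a6@(1,1):N a7@(0,0):N
t=2: a0@(1,3):N a1@(0,1):S a2@(0,1):N a3@(5,2):S a4@(4,1):S a5@(5,0):S a6@(0,1):N a7@(5,0):N
t=3: a0@(0,3):N a1@(1,1):S a2@(5,1):N a3@(0,2):S a4@(5,1):S a5@(0,0):S a6@(5,1):N a7@(4,0):N
t=4: a0@(1,3):S a1@(2,1):S a2@(4,1):N a3@(1,2):S a4@(0,1):S a5@(1,0):S a6@(4,1):N a7@(3,0):N

.4..
4.44
.4..
0...
.0..
....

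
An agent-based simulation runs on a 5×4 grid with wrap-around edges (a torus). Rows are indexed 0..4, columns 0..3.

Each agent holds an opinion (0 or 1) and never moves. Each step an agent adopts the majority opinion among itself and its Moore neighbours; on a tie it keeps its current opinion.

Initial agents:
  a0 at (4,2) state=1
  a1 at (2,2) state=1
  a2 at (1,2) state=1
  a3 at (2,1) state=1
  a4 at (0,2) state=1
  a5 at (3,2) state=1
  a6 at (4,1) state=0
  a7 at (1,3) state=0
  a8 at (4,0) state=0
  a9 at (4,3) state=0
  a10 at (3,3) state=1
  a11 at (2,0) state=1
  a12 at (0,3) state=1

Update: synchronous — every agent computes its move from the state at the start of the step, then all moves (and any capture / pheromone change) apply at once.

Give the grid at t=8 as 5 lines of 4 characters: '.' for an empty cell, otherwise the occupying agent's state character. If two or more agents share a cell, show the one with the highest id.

t=1: a0@(4,2):1 a1@(2,2):1 a2@(1,2):1 a3@(2,1):1 a4@(0,2):1 a5@(3,2):1 a6@(4,1):1 a7@(1,3):1 a8@(4,0):0 a9@(4,3):1 a10@(3,3):1 a11@(2,0):1 a12@(0,3):1
t=2: a0@(4,2):1 a1@(2,2):1 a2@(1,2):1 a3@(2,1):1 a4@(0,2):1 a5@(3,2):1 a6@(4,1):1 a7@(1,3):1 a8@(4,0):1 a9@(4,3):1 a10@(3,3):1 a11@(2,0):1 a12@(0,3):1
t=3: (unchanged — steady state)

..11
..11
111.
..11
1111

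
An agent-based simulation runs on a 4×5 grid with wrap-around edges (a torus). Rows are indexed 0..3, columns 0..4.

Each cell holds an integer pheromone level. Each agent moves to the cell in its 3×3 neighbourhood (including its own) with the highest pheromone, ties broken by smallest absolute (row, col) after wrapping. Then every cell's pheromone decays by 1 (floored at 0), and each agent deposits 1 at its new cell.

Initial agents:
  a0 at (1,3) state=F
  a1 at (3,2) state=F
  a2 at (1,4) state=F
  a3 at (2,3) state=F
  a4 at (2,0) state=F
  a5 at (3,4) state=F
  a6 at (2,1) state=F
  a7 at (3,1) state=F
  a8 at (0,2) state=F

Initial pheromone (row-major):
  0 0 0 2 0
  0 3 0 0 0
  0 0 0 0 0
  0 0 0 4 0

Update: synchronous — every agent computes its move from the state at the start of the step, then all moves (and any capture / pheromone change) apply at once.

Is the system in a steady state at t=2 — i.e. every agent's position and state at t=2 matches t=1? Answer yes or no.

no

t=1: a0@(0,3) a1@(3,3) a2@(0,3) a3@(3,3) a4@(1,1) a5@(3,3) a6@(1,1) a7@(0,0) a8@(3,3) | pheromone: 1 0 0 3 0 / 0 4 0 0 0 / 0 0 0 0 0 / 0 0 0 7 0
t=2: a0@(3,3) a1@(3,3) a2@(3,3) a3@(3,3) a4@(1,1) a5@(3,3) a6@(1,1) a7@(1,1) a8@(3,3) | pheromone: 0 0 0 2 0 / 0 6 0 0 0 / 0 0 0 0 0 / 0 0 0 12 0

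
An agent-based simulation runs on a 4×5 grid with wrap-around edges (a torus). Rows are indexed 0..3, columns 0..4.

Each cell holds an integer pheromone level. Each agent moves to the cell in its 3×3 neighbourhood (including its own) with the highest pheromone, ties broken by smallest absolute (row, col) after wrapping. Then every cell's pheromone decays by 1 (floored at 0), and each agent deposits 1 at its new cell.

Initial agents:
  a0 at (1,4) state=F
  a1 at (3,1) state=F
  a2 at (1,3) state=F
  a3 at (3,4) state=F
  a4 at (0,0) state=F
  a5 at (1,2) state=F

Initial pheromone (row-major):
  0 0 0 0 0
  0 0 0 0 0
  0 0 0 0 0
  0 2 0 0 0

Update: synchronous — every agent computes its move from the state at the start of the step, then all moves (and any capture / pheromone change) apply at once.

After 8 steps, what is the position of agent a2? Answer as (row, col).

t=1: a0@(0,0) a1@(3,1) a2@(0,2) a3@(0,0) a4@(3,1) a5@(0,1) | pheromone: 2 1 1 0 0 / 0 0 0 0 0 / 0 0 0 0 0 / 0 3 0 0 0
t=2: a0@(3,1) a1@(3,1) a2@(3,1) a3@(3,1) a4@(3,1) a5@(3,1) | pheromone: 1 0 0 0 0 / 0 0 0 0 0 / 0 0 0 0 0 / 0 8 0 0 0
t=3: a0@(3,1) a1@(3,1) a2@(3,1) a3@(3,1) a4@(3,1) a5@(3,1) | pheromone: 0 0 0 0 0 / 0 0 0 0 0 / 0 0 0 0 0 / 0 13 0 0 0
t=4: a0@(3,1) a1@(3,1) a2@(3,1) a3@(3,1) a4@(3,1) a5@(3,1) | pheromone: 0 0 0 0 0 / 0 0 0 0 0 / 0 0 0 0 0 / 0 18 0 0 0
t=5: a0@(3,1) a1@(3,1) a2@(3,1) a3@(3,1) a4@(3,1) a5@(3,1) | pheromone: 0 0 0 0 0 / 0 0 0 0 0 / 0 0 0 0 0 / 0 23 0 0 0
t=6: a0@(3,1) a1@(3,1) a2@(3,1) a3@(3,1) a4@(3,1) a5@(3,1) | pheromone: 0 0 0 0 0 / 0 0 0 0 0 / 0 0 0 0 0 / 0 28 0 0 0
t=7: a0@(3,1) a1@(3,1) a2@(3,1) a3@(3,1) a4@(3,1) a5@(3,1) | pheromone: 0 0 0 0 0 / 0 0 0 0 0 / 0 0 0 0 0 / 0 33 0 0 0
t=8: a0@(3,1) a1@(3,1) a2@(3,1) a3@(3,1) a4@(3,1) a5@(3,1) | pheromone: 0 0 0 0 0 / 0 0 0 0 0 / 0 0 0 0 0 / 0 38 0 0 0

(3, 1)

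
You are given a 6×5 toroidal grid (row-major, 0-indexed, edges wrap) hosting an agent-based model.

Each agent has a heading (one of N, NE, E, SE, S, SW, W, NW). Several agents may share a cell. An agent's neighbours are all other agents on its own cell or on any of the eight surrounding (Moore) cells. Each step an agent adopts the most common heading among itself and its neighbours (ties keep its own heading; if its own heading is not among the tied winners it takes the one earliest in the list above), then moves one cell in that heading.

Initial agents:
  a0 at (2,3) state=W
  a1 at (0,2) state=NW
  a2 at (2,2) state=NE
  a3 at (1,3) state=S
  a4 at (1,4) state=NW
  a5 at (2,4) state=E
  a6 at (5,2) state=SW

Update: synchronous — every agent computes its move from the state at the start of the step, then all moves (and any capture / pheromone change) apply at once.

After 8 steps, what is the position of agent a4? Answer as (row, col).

t=1: a0@(2,2):W a1@(5,1):NW a2@(1,3):NE a3@(0,2):NW a4@(0,3):NW a5@(2,0):E a6@(0,1):SW
t=2: a0@(2,1):W a1@(4,0):NW a2@(0,2):NW a3@(5,1):NW a4@(5,2):NW a5@(2,1):E a6@(5,0):NW
t=3: a0@(2,0):W a1@(3,4):NW a2@(5,1):NW a3@(4,0):NW a4@(4,1):NW a5@(2,2):E a6@(4,4):NW
t=4: a0@(2,4):W a1@(2,3):NW a2@(4,0):NW a3@(3,4):NW a4@(3,0):NW a5@(2,3):E a6@(3,3):NW
t=5: a0@(1,3):NW a1@(1,2):NW a2@(3,4):NW a3@(2,3):NW a4@(2,4):NW a5@(1,2):NW a6@(2,2):NW
t=6: a0@(0,2):NW a1@(0,1):NW a2@(2,3):NW a3@(1,2):NW a4@(1,3):NW a5@(0,1):NW a6@(1,1):NW
t=7: a0@(5,1):NW a1@(5,0):NW a2@(1,2):NW a3@(0,1):NW a4@(0,2):NW a5@(5,0):NW a6@(0,0):NW
t=8: a0@(4,0):NW a1@(4,4):NW a2@(0,1):NW a3@(5,0):NW a4@(5,1):NW a5@(4,4):NW a6@(5,4):NW

(5, 1)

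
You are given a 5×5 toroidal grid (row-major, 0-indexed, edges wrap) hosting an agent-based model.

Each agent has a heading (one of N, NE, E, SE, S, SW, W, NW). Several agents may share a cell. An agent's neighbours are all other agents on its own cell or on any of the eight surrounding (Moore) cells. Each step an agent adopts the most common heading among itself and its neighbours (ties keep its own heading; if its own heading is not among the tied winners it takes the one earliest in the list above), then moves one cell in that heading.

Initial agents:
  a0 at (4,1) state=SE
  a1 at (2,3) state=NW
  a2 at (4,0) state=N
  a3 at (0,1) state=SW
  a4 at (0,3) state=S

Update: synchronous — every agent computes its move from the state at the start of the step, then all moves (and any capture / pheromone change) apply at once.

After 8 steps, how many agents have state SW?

1

t=1: a0@(0,2):SE a1@(1,2):NW a2@(3,0):N a3@(1,0):SW a4@(1,3):S
t=2: a0@(1,3):SE a1@(0,1):NW a2@(2,0):N a3@(2,4):SW a4@(2,3):S
t=3: a0@(2,4):SE a1@(4,0):NW a2@(1,0):N a3@(3,3):SW a4@(3,3):S
t=4: a0@(3,0):SE a1@(3,4):NW a2@(0,0):N a3@(4,2):SW a4@(4,3):S
t=5: a0@(4,1):SE a1@(2,3):NW a2@(4,0):N a3@(0,1):SW a4@(0,3):S
t=6: a0@(0,2):SE a1@(1,2):NW a2@(3,0):N a3@(1,0):SW a4@(1,3):S
t=7: a0@(1,3):SE a1@(0,1):NW a2@(2,0):N a3@(2,4):SW a4@(2,3):S
t=8: a0@(2,4):SE a1@(4,0):NW a2@(1,0):N a3@(3,3):SW a4@(3,3):S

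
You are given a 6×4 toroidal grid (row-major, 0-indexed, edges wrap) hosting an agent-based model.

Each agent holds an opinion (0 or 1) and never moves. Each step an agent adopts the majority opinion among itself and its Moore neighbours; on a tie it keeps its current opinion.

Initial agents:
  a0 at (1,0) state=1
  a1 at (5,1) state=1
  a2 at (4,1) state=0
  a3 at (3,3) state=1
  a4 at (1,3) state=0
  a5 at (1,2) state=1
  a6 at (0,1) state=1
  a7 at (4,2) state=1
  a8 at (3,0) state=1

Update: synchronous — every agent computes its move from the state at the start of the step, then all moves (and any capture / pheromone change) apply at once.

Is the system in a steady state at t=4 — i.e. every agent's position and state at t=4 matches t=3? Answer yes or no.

yes

t=1: a0@(1,0):1 a1@(5,1):1 a2@(4,1):1 a3@(3,3):1 a4@(1,3):1 a5@(1,2):1 a6@(0,1):1 a7@(4,2):1 a8@(3,0):1
t=2: (unchanged — steady state)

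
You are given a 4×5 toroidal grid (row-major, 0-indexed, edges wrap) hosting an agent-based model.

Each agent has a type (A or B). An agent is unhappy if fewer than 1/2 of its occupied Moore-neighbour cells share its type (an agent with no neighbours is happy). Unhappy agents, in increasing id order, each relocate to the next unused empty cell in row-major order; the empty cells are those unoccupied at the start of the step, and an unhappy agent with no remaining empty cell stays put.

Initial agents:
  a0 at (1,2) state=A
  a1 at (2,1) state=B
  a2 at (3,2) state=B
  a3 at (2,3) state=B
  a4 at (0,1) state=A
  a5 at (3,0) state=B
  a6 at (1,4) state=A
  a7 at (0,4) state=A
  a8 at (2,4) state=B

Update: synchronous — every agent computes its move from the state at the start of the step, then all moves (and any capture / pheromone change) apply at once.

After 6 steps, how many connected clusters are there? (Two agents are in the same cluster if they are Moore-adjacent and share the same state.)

t=1: a0@(0,0):A a1@(2,1):B a2@(3,2):B a3@(2,3):B a4@(0,2):A a5@(3,0):B a6@(0,3):A a7@(0,4):A a8@(2,4):B
t=2: (unchanged — steady state)

2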